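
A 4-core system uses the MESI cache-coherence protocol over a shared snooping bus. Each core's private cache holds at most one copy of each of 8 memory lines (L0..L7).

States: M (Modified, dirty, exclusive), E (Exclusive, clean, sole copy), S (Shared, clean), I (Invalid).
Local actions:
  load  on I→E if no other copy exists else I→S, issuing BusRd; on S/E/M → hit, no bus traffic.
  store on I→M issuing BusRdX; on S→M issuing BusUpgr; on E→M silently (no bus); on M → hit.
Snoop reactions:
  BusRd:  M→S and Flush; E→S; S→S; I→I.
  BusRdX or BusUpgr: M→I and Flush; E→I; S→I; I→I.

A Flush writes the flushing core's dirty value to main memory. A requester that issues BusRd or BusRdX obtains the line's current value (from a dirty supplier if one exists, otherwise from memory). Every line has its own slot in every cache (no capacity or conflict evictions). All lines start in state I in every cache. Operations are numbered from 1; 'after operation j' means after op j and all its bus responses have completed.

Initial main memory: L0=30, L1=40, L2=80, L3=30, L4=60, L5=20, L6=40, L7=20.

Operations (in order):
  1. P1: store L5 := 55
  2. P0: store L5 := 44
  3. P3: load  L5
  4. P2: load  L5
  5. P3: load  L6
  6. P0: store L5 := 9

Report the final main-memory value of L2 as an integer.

  op1 P1: store L5 := 55 → I/M/I/I on L5; bus BusRdX; mem=20
  op2 P0: store L5 := 44 → M/I/I/I on L5; bus BusRdX Flush; mem=55
  op3 P3: load  L5 → S/I/I/S on L5; bus BusRd Flush; mem=44
  op4 P2: load  L5 → S/I/S/S on L5; bus BusRd; mem=44
  op5 P3: load  L6 → I/I/I/E on L6; bus BusRd; mem=40
  op6 P0: store L5 := 9 → M/I/I/I on L5; bus BusUpgr; mem=44

memory[L2] = 80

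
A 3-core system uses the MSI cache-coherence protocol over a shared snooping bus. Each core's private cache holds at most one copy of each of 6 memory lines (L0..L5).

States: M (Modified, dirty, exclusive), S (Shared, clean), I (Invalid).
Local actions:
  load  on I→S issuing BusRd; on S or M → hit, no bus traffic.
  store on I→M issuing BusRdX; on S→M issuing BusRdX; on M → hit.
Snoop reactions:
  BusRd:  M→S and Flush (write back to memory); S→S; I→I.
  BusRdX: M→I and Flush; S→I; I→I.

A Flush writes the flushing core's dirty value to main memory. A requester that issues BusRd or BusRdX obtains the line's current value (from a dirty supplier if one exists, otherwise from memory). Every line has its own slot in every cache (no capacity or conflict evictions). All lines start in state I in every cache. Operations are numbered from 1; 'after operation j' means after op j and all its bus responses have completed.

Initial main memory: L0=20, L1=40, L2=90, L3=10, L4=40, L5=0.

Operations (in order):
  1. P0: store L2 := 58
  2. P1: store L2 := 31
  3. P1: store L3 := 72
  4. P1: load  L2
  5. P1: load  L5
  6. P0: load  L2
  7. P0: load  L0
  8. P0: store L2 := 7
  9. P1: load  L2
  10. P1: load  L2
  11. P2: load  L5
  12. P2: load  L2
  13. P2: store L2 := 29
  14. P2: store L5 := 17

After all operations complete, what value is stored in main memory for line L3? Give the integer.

[1] P0: store L2 := 58 | P0:M(58), P1:I, P2:I | bus: BusRdX
[2] P1: store L2 := 31 | P0:I, P1:M(31), P2:I | bus: BusRdX,Flush
[3] P1: store L3 := 72 | P0:I, P1:M(72), P2:I | bus: BusRdX
[4] P1: load  L2 | P0:I, P1:M(31), P2:I | bus: none
[5] P1: load  L5 | P0:I, P1:S(0), P2:I | bus: BusRd
[6] P0: load  L2 | P0:S(31), P1:S(31), P2:I | bus: BusRd,Flush
[7] P0: load  L0 | P0:S(20), P1:I, P2:I | bus: BusRd
[8] P0: store L2 := 7 | P0:M(7), P1:I, P2:I | bus: BusRdX
[9] P1: load  L2 | P0:S(7), P1:S(7), P2:I | bus: BusRd,Flush
[10] P1: load  L2 | P0:S(7), P1:S(7), P2:I | bus: none
[11] P2: load  L5 | P0:I, P1:S(0), P2:S(0) | bus: BusRd
[12] P2: load  L2 | P0:S(7), P1:S(7), P2:S(7) | bus: BusRd
[13] P2: store L2 := 29 | P0:I, P1:I, P2:M(29) | bus: BusRdX
[14] P2: store L5 := 17 | P0:I, P1:I, P2:M(17) | bus: BusRdX

memory[L3] = 10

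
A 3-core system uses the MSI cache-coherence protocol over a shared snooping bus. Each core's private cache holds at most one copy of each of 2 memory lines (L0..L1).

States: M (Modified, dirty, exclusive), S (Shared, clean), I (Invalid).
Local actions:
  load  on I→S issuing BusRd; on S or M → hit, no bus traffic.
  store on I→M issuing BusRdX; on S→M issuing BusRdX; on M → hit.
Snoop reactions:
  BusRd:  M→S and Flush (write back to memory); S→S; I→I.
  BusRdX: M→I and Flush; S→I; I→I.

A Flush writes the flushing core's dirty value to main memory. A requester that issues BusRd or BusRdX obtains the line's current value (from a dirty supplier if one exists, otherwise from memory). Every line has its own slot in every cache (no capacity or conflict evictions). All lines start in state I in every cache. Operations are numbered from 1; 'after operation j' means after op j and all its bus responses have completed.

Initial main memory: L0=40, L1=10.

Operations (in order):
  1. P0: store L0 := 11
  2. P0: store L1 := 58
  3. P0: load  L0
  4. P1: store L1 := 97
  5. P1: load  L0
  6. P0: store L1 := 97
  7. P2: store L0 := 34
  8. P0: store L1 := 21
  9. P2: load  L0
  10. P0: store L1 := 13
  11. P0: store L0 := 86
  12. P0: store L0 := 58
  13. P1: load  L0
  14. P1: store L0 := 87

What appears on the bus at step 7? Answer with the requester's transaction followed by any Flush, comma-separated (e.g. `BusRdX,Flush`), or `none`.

1. P0: store L0 := 11  bus=[BusRdX]  L0: P0=M P1=I P2=I  mem[L0]=40
2. P0: store L1 := 58  bus=[BusRdX]  L1: P0=M P1=I P2=I  mem[L1]=10
3. P0: load  L0  bus=[-]  L0: P0=M P1=I P2=I  mem[L0]=40
4. P1: store L1 := 97  bus=[BusRdX,Flush]  L1: P0=I P1=M P2=I  mem[L1]=58
5. P1: load  L0  bus=[BusRd,Flush]  L0: P0=S P1=S P2=I  mem[L0]=11
6. P0: store L1 := 97  bus=[BusRdX,Flush]  L1: P0=M P1=I P2=I  mem[L1]=97
7. P2: store L0 := 34  bus=[BusRdX]  L0: P0=I P1=I P2=M  mem[L0]=11
8. P0: store L1 := 21  bus=[-]  L1: P0=M P1=I P2=I  mem[L1]=97
9. P2: load  L0  bus=[-]  L0: P0=I P1=I P2=M  mem[L0]=11
10. P0: store L1 := 13  bus=[-]  L1: P0=M P1=I P2=I  mem[L1]=97
11. P0: store L0 := 86  bus=[BusRdX,Flush]  L0: P0=M P1=I P2=I  mem[L0]=34
12. P0: store L0 := 58  bus=[-]  L0: P0=M P1=I P2=I  mem[L0]=34
13. P1: load  L0  bus=[BusRd,Flush]  L0: P0=S P1=S P2=I  mem[L0]=58
14. P1: store L0 := 87  bus=[BusRdX]  L0: P0=I P1=M P2=I  mem[L0]=58

bus = BusRdX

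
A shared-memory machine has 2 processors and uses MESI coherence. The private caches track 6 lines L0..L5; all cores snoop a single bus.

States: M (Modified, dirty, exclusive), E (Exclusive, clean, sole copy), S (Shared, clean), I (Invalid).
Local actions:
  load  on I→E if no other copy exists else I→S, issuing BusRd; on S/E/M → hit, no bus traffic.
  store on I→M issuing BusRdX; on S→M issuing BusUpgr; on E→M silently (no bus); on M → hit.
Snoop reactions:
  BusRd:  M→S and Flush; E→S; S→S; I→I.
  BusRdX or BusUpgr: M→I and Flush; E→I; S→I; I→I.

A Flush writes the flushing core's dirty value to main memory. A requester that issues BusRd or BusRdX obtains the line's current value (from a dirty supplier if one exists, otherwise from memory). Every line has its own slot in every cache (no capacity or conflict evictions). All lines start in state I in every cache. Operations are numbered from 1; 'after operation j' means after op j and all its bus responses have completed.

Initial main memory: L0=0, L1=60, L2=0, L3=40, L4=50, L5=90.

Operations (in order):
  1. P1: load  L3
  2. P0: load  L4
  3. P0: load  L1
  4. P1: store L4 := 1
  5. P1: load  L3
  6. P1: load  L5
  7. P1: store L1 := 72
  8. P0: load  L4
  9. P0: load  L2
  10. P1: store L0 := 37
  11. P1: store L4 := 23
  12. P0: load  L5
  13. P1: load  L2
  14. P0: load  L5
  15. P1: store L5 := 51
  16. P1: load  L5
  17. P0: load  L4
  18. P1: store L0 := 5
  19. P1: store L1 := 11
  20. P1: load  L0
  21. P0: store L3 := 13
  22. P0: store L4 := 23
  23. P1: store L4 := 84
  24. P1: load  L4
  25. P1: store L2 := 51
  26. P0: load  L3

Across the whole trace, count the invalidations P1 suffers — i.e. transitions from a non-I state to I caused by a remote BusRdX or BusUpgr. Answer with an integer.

invalidations = 2

step 1: P1: load  L3  ⟶  IE  (L3)  txn=BusRd  M[L3]=40
step 2: P0: load  L4  ⟶  EI  (L4)  txn=BusRd  M[L4]=50
step 3: P0: load  L1  ⟶  EI  (L1)  txn=BusRd  M[L1]=60
step 4: P1: store L4 := 1  ⟶  IM  (L4)  txn=BusRdX  M[L4]=50
step 5: P1: load  L3  ⟶  IE  (L3)  txn=∅  M[L3]=40
step 6: P1: load  L5  ⟶  IE  (L5)  txn=BusRd  M[L5]=90
step 7: P1: store L1 := 72  ⟶  IM  (L1)  txn=BusRdX  M[L1]=60
step 8: P0: load  L4  ⟶  SS  (L4)  txn=BusRd+Flush  M[L4]=1
step 9: P0: load  L2  ⟶  EI  (L2)  txn=BusRd  M[L2]=0
step 10: P1: store L0 := 37  ⟶  IM  (L0)  txn=BusRdX  M[L0]=0
step 11: P1: store L4 := 23  ⟶  IM  (L4)  txn=BusUpgr  M[L4]=1
step 12: P0: load  L5  ⟶  SS  (L5)  txn=BusRd  M[L5]=90
step 13: P1: load  L2  ⟶  SS  (L2)  txn=BusRd  M[L2]=0
step 14: P0: load  L5  ⟶  SS  (L5)  txn=∅  M[L5]=90
step 15: P1: store L5 := 51  ⟶  IM  (L5)  txn=BusUpgr  M[L5]=90
step 16: P1: load  L5  ⟶  IM  (L5)  txn=∅  M[L5]=90
step 17: P0: load  L4  ⟶  SS  (L4)  txn=BusRd+Flush  M[L4]=23
step 18: P1: store L0 := 5  ⟶  IM  (L0)  txn=∅  M[L0]=0
step 19: P1: store L1 := 11  ⟶  IM  (L1)  txn=∅  M[L1]=60
step 20: P1: load  L0  ⟶  IM  (L0)  txn=∅  M[L0]=0
step 21: P0: store L3 := 13  ⟶  MI  (L3)  txn=BusRdX  M[L3]=40
step 22: P0: store L4 := 23  ⟶  MI  (L4)  txn=BusUpgr  M[L4]=23
step 23: P1: store L4 := 84  ⟶  IM  (L4)  txn=BusRdX+Flush  M[L4]=23
step 24: P1: load  L4  ⟶  IM  (L4)  txn=∅  M[L4]=23
step 25: P1: store L2 := 51  ⟶  IM  (L2)  txn=BusUpgr  M[L2]=0
step 26: P0: load  L3  ⟶  MI  (L3)  txn=∅  M[L3]=40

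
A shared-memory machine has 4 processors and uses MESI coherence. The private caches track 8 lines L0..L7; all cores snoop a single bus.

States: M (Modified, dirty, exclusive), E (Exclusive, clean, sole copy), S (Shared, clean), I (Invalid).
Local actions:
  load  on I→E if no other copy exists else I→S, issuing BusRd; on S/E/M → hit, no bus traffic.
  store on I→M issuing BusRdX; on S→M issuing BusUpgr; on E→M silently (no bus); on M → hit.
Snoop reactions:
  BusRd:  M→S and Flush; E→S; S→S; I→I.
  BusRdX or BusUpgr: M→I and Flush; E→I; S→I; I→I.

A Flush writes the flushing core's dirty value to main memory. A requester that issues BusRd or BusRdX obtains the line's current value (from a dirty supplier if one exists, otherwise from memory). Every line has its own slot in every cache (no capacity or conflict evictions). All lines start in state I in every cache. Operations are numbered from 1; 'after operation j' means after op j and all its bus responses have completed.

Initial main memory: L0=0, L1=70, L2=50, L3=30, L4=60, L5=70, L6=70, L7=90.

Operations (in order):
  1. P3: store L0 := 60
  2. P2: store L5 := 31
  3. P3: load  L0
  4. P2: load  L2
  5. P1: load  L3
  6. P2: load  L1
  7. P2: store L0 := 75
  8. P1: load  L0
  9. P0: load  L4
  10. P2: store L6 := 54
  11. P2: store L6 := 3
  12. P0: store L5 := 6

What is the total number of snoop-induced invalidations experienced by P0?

invalidations = 0

step 1: P3: store L0 := 60  ⟶  IIIM  (L0)  txn=BusRdX  M[L0]=0
step 2: P2: store L5 := 31  ⟶  IIMI  (L5)  txn=BusRdX  M[L5]=70
step 3: P3: load  L0  ⟶  IIIM  (L0)  txn=∅  M[L0]=0
step 4: P2: load  L2  ⟶  IIEI  (L2)  txn=BusRd  M[L2]=50
step 5: P1: load  L3  ⟶  IEII  (L3)  txn=BusRd  M[L3]=30
step 6: P2: load  L1  ⟶  IIEI  (L1)  txn=BusRd  M[L1]=70
step 7: P2: store L0 := 75  ⟶  IIMI  (L0)  txn=BusRdX+Flush  M[L0]=60
step 8: P1: load  L0  ⟶  ISSI  (L0)  txn=BusRd+Flush  M[L0]=75
step 9: P0: load  L4  ⟶  EIII  (L4)  txn=BusRd  M[L4]=60
step 10: P2: store L6 := 54  ⟶  IIMI  (L6)  txn=BusRdX  M[L6]=70
step 11: P2: store L6 := 3  ⟶  IIMI  (L6)  txn=∅  M[L6]=70
step 12: P0: store L5 := 6  ⟶  MIII  (L5)  txn=BusRdX+Flush  M[L5]=31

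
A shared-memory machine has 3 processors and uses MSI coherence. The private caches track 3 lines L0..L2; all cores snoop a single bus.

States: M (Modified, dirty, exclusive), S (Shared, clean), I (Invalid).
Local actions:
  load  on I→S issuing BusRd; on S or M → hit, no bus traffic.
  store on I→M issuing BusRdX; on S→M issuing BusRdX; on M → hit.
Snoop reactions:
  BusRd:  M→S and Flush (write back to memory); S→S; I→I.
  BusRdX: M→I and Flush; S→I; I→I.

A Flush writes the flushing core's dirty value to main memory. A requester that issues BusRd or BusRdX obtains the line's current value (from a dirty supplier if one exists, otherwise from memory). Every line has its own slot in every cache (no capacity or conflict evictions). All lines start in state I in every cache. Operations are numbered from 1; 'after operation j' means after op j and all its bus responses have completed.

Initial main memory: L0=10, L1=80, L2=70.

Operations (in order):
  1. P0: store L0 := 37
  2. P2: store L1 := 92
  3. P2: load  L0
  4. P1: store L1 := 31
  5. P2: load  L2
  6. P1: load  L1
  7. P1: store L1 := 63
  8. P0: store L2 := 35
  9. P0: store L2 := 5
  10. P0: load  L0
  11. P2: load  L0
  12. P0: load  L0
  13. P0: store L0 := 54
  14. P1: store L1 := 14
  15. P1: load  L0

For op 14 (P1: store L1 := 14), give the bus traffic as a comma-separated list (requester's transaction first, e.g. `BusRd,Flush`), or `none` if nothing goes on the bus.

1. P0: store L0 := 37  bus=[BusRdX]  L0: P0=M P1=I P2=I  mem[L0]=10
2. P2: store L1 := 92  bus=[BusRdX]  L1: P0=I P1=I P2=M  mem[L1]=80
3. P2: load  L0  bus=[BusRd,Flush]  L0: P0=S P1=I P2=S  mem[L0]=37
4. P1: store L1 := 31  bus=[BusRdX,Flush]  L1: P0=I P1=M P2=I  mem[L1]=92
5. P2: load  L2  bus=[BusRd]  L2: P0=I P1=I P2=S  mem[L2]=70
6. P1: load  L1  bus=[-]  L1: P0=I P1=M P2=I  mem[L1]=92
7. P1: store L1 := 63  bus=[-]  L1: P0=I P1=M P2=I  mem[L1]=92
8. P0: store L2 := 35  bus=[BusRdX]  L2: P0=M P1=I P2=I  mem[L2]=70
9. P0: store L2 := 5  bus=[-]  L2: P0=M P1=I P2=I  mem[L2]=70
10. P0: load  L0  bus=[-]  L0: P0=S P1=I P2=S  mem[L0]=37
11. P2: load  L0  bus=[-]  L0: P0=S P1=I P2=S  mem[L0]=37
12. P0: load  L0  bus=[-]  L0: P0=S P1=I P2=S  mem[L0]=37
13. P0: store L0 := 54  bus=[BusRdX]  L0: P0=M P1=I P2=I  mem[L0]=37
14. P1: store L1 := 14  bus=[-]  L1: P0=I P1=M P2=I  mem[L1]=92
15. P1: load  L0  bus=[BusRd,Flush]  L0: P0=S P1=S P2=I  mem[L0]=54

bus = none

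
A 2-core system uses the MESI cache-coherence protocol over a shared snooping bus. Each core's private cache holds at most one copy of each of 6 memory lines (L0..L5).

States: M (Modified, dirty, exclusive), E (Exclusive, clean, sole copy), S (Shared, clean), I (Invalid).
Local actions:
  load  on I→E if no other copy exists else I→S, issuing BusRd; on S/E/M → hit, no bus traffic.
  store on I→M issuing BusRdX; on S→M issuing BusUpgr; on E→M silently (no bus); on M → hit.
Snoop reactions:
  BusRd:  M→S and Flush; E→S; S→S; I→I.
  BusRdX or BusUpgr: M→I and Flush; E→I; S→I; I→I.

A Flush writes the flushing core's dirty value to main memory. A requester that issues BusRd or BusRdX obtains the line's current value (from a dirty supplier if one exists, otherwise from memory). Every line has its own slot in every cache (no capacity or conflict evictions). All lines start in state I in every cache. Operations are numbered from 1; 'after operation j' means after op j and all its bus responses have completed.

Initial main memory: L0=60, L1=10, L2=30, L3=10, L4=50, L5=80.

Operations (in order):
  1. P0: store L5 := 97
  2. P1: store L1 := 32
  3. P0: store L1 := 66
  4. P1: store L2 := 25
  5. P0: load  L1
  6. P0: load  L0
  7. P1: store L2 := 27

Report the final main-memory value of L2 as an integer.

memory[L2] = 30

1. P0: store L5 := 97  bus=[BusRdX]  L5: P0=M P1=I  mem[L5]=80
2. P1: store L1 := 32  bus=[BusRdX]  L1: P0=I P1=M  mem[L1]=10
3. P0: store L1 := 66  bus=[BusRdX,Flush]  L1: P0=M P1=I  mem[L1]=32
4. P1: store L2 := 25  bus=[BusRdX]  L2: P0=I P1=M  mem[L2]=30
5. P0: load  L1  bus=[-]  L1: P0=M P1=I  mem[L1]=32
6. P0: load  L0  bus=[BusRd]  L0: P0=E P1=I  mem[L0]=60
7. P1: store L2 := 27  bus=[-]  L2: P0=I P1=M  mem[L2]=30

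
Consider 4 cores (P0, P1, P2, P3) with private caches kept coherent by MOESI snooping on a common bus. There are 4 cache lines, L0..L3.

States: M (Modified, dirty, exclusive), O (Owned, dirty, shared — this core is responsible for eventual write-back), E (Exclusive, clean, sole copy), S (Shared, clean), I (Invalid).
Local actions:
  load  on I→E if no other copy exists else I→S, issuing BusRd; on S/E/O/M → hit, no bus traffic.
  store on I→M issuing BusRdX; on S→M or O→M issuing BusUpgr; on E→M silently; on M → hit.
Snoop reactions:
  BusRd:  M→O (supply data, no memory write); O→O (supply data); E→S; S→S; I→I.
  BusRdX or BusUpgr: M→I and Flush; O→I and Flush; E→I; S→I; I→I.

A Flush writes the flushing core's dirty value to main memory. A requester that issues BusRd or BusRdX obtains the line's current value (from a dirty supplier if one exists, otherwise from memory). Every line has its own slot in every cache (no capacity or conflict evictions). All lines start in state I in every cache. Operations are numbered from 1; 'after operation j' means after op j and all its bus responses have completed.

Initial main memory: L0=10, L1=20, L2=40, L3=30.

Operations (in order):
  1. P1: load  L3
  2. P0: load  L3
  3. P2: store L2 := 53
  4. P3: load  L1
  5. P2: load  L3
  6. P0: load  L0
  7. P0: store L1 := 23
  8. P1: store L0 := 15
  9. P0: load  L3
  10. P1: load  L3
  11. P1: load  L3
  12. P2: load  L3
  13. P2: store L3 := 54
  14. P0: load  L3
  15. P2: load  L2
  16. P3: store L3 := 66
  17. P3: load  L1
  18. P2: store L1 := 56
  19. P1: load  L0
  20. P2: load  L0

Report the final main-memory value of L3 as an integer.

memory[L3] = 54

step 1: P1: load  L3  ⟶  IEII  (L3)  txn=BusRd  M[L3]=30
step 2: P0: load  L3  ⟶  SSII  (L3)  txn=BusRd  M[L3]=30
step 3: P2: store L2 := 53  ⟶  IIMI  (L2)  txn=BusRdX  M[L2]=40
step 4: P3: load  L1  ⟶  IIIE  (L1)  txn=BusRd  M[L1]=20
step 5: P2: load  L3  ⟶  SSSI  (L3)  txn=BusRd  M[L3]=30
step 6: P0: load  L0  ⟶  EIII  (L0)  txn=BusRd  M[L0]=10
step 7: P0: store L1 := 23  ⟶  MIII  (L1)  txn=BusRdX  M[L1]=20
step 8: P1: store L0 := 15  ⟶  IMII  (L0)  txn=BusRdX  M[L0]=10
step 9: P0: load  L3  ⟶  SSSI  (L3)  txn=∅  M[L3]=30
step 10: P1: load  L3  ⟶  SSSI  (L3)  txn=∅  M[L3]=30
step 11: P1: load  L3  ⟶  SSSI  (L3)  txn=∅  M[L3]=30
step 12: P2: load  L3  ⟶  SSSI  (L3)  txn=∅  M[L3]=30
step 13: P2: store L3 := 54  ⟶  IIMI  (L3)  txn=BusUpgr  M[L3]=30
step 14: P0: load  L3  ⟶  SIOI  (L3)  txn=BusRd  M[L3]=30
step 15: P2: load  L2  ⟶  IIMI  (L2)  txn=∅  M[L2]=40
step 16: P3: store L3 := 66  ⟶  IIIM  (L3)  txn=BusRdX+Flush  M[L3]=54
step 17: P3: load  L1  ⟶  OIIS  (L1)  txn=BusRd  M[L1]=20
step 18: P2: store L1 := 56  ⟶  IIMI  (L1)  txn=BusRdX+Flush  M[L1]=23
step 19: P1: load  L0  ⟶  IMII  (L0)  txn=∅  M[L0]=10
step 20: P2: load  L0  ⟶  IOSI  (L0)  txn=BusRd  M[L0]=10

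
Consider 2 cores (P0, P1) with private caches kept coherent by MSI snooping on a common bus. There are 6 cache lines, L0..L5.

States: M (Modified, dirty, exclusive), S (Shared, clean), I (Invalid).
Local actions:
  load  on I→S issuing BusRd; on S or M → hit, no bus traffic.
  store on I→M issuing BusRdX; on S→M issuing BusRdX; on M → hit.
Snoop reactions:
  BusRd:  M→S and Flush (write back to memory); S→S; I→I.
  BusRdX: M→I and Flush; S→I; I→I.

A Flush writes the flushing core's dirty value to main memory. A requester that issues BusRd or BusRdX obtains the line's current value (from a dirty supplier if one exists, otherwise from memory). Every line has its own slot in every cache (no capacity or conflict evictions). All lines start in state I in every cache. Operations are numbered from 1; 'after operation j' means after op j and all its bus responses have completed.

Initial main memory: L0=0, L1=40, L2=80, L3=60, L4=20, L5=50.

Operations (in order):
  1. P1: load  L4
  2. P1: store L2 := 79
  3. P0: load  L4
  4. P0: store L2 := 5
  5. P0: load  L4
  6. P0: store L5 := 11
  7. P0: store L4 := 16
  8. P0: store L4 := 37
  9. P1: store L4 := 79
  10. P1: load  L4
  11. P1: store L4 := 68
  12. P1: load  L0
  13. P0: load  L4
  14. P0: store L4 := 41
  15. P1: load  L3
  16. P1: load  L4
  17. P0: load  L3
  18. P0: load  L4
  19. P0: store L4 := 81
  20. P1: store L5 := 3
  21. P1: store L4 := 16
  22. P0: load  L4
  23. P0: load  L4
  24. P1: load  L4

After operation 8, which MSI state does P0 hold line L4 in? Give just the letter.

1. P1: load  L4  bus=[BusRd]  L4: P0=I P1=S  mem[L4]=20
2. P1: store L2 := 79  bus=[BusRdX]  L2: P0=I P1=M  mem[L2]=80
3. P0: load  L4  bus=[BusRd]  L4: P0=S P1=S  mem[L4]=20
4. P0: store L2 := 5  bus=[BusRdX,Flush]  L2: P0=M P1=I  mem[L2]=79
5. P0: load  L4  bus=[-]  L4: P0=S P1=S  mem[L4]=20
6. P0: store L5 := 11  bus=[BusRdX]  L5: P0=M P1=I  mem[L5]=50
7. P0: store L4 := 16  bus=[BusRdX]  L4: P0=M P1=I  mem[L4]=20
8. P0: store L4 := 37  bus=[-]  L4: P0=M P1=I  mem[L4]=20
9. P1: store L4 := 79  bus=[BusRdX,Flush]  L4: P0=I P1=M  mem[L4]=37
10. P1: load  L4  bus=[-]  L4: P0=I P1=M  mem[L4]=37
11. P1: store L4 := 68  bus=[-]  L4: P0=I P1=M  mem[L4]=37
12. P1: load  L0  bus=[BusRd]  L0: P0=I P1=S  mem[L0]=0
13. P0: load  L4  bus=[BusRd,Flush]  L4: P0=S P1=S  mem[L4]=68
14. P0: store L4 := 41  bus=[BusRdX]  L4: P0=M P1=I  mem[L4]=68
15. P1: load  L3  bus=[BusRd]  L3: P0=I P1=S  mem[L3]=60
16. P1: load  L4  bus=[BusRd,Flush]  L4: P0=S P1=S  mem[L4]=41
17. P0: load  L3  bus=[BusRd]  L3: P0=S P1=S  mem[L3]=60
18. P0: load  L4  bus=[-]  L4: P0=S P1=S  mem[L4]=41
19. P0: store L4 := 81  bus=[BusRdX]  L4: P0=M P1=I  mem[L4]=41
20. P1: store L5 := 3  bus=[BusRdX,Flush]  L5: P0=I P1=M  mem[L5]=11
21. P1: store L4 := 16  bus=[BusRdX,Flush]  L4: P0=I P1=M  mem[L4]=81
22. P0: load  L4  bus=[BusRd,Flush]  L4: P0=S P1=S  mem[L4]=16
23. P0: load  L4  bus=[-]  L4: P0=S P1=S  mem[L4]=16
24. P1: load  L4  bus=[-]  L4: P0=S P1=S  mem[L4]=16

state = M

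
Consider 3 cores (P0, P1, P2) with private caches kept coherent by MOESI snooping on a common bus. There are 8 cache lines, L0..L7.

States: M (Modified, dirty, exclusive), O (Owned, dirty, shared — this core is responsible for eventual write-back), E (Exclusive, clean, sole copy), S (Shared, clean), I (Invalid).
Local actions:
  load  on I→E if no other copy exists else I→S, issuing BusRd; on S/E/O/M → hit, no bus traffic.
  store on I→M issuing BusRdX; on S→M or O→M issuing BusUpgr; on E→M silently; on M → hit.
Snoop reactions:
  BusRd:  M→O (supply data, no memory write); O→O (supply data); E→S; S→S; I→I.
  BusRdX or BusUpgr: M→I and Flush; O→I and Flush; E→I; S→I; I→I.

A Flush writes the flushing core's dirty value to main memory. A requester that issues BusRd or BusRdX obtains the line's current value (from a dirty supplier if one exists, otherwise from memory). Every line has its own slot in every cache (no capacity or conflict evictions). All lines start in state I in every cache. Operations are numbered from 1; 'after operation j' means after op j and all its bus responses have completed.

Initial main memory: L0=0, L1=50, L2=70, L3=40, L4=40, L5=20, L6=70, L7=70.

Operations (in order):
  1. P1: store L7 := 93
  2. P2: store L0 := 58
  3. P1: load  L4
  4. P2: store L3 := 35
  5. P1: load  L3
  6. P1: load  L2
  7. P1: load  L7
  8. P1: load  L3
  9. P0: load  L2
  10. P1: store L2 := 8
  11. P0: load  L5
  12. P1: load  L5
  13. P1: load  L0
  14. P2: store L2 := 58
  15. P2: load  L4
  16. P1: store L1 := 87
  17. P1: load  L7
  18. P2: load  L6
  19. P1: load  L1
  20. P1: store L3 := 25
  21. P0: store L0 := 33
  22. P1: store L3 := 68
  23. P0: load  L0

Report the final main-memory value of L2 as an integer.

  op1 P1: store L7 := 93 → I/M/I on L7; bus BusRdX; mem=70
  op2 P2: store L0 := 58 → I/I/M on L0; bus BusRdX; mem=0
  op3 P1: load  L4 → I/E/I on L4; bus BusRd; mem=40
  op4 P2: store L3 := 35 → I/I/M on L3; bus BusRdX; mem=40
  op5 P1: load  L3 → I/S/O on L3; bus BusRd; mem=40
  op6 P1: load  L2 → I/E/I on L2; bus BusRd; mem=70
  op7 P1: load  L7 → I/M/I on L7; bus (none); mem=70
  op8 P1: load  L3 → I/S/O on L3; bus (none); mem=40
  op9 P0: load  L2 → S/S/I on L2; bus BusRd; mem=70
  op10 P1: store L2 := 8 → I/M/I on L2; bus BusUpgr; mem=70
  op11 P0: load  L5 → E/I/I on L5; bus BusRd; mem=20
  op12 P1: load  L5 → S/S/I on L5; bus BusRd; mem=20
  op13 P1: load  L0 → I/S/O on L0; bus BusRd; mem=0
  op14 P2: store L2 := 58 → I/I/M on L2; bus BusRdX Flush; mem=8
  op15 P2: load  L4 → I/S/S on L4; bus BusRd; mem=40
  op16 P1: store L1 := 87 → I/M/I on L1; bus BusRdX; mem=50
  op17 P1: load  L7 → I/M/I on L7; bus (none); mem=70
  op18 P2: load  L6 → I/I/E on L6; bus BusRd; mem=70
  op19 P1: load  L1 → I/M/I on L1; bus (none); mem=50
  op20 P1: store L3 := 25 → I/M/I on L3; bus BusUpgr Flush; mem=35
  op21 P0: store L0 := 33 → M/I/I on L0; bus BusRdX Flush; mem=58
  op22 P1: store L3 := 68 → I/M/I on L3; bus (none); mem=35
  op23 P0: load  L0 → M/I/I on L0; bus (none); mem=58

memory[L2] = 8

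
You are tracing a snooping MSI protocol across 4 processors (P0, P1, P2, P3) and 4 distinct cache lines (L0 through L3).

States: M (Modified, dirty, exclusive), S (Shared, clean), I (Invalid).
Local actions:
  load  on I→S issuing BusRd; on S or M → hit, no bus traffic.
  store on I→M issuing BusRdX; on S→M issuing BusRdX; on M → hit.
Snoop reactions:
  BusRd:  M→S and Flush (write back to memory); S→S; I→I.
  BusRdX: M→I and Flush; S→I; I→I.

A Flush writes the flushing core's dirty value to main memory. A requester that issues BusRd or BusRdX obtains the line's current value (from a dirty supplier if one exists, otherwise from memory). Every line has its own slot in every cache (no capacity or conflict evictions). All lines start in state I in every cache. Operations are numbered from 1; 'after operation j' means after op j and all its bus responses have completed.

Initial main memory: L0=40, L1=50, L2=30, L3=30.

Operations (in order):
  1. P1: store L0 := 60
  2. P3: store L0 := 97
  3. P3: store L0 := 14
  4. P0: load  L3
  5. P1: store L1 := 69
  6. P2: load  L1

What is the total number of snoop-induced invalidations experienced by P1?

  op1 P1: store L0 := 60 → I/M/I/I on L0; bus BusRdX; mem=40
  op2 P3: store L0 := 97 → I/I/I/M on L0; bus BusRdX Flush; mem=60
  op3 P3: store L0 := 14 → I/I/I/M on L0; bus (none); mem=60
  op4 P0: load  L3 → S/I/I/I on L3; bus BusRd; mem=30
  op5 P1: store L1 := 69 → I/M/I/I on L1; bus BusRdX; mem=50
  op6 P2: load  L1 → I/S/S/I on L1; bus BusRd Flush; mem=69

invalidations = 1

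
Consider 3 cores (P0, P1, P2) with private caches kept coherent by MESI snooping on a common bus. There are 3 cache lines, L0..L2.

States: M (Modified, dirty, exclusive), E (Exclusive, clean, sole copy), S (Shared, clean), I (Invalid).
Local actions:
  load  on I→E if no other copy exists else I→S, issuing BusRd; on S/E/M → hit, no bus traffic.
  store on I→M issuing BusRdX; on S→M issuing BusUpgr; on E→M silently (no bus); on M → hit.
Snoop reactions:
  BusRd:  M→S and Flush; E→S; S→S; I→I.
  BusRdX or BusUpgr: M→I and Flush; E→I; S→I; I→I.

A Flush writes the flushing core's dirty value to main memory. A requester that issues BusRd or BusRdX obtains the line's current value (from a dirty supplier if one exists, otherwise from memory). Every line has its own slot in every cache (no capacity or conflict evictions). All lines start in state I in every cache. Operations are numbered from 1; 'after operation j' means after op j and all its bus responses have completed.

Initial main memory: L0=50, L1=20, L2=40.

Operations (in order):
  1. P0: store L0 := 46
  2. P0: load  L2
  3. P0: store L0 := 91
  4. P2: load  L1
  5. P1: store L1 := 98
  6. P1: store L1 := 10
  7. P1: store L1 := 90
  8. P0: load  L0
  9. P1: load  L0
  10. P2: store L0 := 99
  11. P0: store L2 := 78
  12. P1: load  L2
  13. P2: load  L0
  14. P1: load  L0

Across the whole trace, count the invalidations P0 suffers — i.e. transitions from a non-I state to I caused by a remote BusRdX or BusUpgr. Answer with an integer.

invalidations = 1

step 1: P0: store L0 := 46  ⟶  MII  (L0)  txn=BusRdX  M[L0]=50
step 2: P0: load  L2  ⟶  EII  (L2)  txn=BusRd  M[L2]=40
step 3: P0: store L0 := 91  ⟶  MII  (L0)  txn=∅  M[L0]=50
step 4: P2: load  L1  ⟶  IIE  (L1)  txn=BusRd  M[L1]=20
step 5: P1: store L1 := 98  ⟶  IMI  (L1)  txn=BusRdX  M[L1]=20
step 6: P1: store L1 := 10  ⟶  IMI  (L1)  txn=∅  M[L1]=20
step 7: P1: store L1 := 90  ⟶  IMI  (L1)  txn=∅  M[L1]=20
step 8: P0: load  L0  ⟶  MII  (L0)  txn=∅  M[L0]=50
step 9: P1: load  L0  ⟶  SSI  (L0)  txn=BusRd+Flush  M[L0]=91
step 10: P2: store L0 := 99  ⟶  IIM  (L0)  txn=BusRdX  M[L0]=91
step 11: P0: store L2 := 78  ⟶  MII  (L2)  txn=∅  M[L2]=40
step 12: P1: load  L2  ⟶  SSI  (L2)  txn=BusRd+Flush  M[L2]=78
step 13: P2: load  L0  ⟶  IIM  (L0)  txn=∅  M[L0]=91
step 14: P1: load  L0  ⟶  ISS  (L0)  txn=BusRd+Flush  M[L0]=99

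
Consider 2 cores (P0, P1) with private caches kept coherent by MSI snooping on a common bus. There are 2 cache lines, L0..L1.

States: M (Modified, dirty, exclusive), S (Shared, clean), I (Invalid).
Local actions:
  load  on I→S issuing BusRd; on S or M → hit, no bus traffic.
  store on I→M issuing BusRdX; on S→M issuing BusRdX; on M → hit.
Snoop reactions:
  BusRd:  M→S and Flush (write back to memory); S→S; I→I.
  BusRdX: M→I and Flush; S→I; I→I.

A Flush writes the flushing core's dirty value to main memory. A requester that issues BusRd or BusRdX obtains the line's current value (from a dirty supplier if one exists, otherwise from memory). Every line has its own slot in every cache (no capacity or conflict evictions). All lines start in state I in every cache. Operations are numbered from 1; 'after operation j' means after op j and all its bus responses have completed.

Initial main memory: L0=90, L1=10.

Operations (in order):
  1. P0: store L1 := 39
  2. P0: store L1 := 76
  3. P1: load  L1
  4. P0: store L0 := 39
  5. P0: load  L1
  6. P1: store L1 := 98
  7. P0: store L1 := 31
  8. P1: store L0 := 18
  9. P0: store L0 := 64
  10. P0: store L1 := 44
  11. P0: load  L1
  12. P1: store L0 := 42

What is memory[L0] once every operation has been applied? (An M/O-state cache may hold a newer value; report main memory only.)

memory[L0] = 64

1. P0: store L1 := 39  bus=[BusRdX]  L1: P0=M P1=I  mem[L1]=10
2. P0: store L1 := 76  bus=[-]  L1: P0=M P1=I  mem[L1]=10
3. P1: load  L1  bus=[BusRd,Flush]  L1: P0=S P1=S  mem[L1]=76
4. P0: store L0 := 39  bus=[BusRdX]  L0: P0=M P1=I  mem[L0]=90
5. P0: load  L1  bus=[-]  L1: P0=S P1=S  mem[L1]=76
6. P1: store L1 := 98  bus=[BusRdX]  L1: P0=I P1=M  mem[L1]=76
7. P0: store L1 := 31  bus=[BusRdX,Flush]  L1: P0=M P1=I  mem[L1]=98
8. P1: store L0 := 18  bus=[BusRdX,Flush]  L0: P0=I P1=M  mem[L0]=39
9. P0: store L0 := 64  bus=[BusRdX,Flush]  L0: P0=M P1=I  mem[L0]=18
10. P0: store L1 := 44  bus=[-]  L1: P0=M P1=I  mem[L1]=98
11. P0: load  L1  bus=[-]  L1: P0=M P1=I  mem[L1]=98
12. P1: store L0 := 42  bus=[BusRdX,Flush]  L0: P0=I P1=M  mem[L0]=64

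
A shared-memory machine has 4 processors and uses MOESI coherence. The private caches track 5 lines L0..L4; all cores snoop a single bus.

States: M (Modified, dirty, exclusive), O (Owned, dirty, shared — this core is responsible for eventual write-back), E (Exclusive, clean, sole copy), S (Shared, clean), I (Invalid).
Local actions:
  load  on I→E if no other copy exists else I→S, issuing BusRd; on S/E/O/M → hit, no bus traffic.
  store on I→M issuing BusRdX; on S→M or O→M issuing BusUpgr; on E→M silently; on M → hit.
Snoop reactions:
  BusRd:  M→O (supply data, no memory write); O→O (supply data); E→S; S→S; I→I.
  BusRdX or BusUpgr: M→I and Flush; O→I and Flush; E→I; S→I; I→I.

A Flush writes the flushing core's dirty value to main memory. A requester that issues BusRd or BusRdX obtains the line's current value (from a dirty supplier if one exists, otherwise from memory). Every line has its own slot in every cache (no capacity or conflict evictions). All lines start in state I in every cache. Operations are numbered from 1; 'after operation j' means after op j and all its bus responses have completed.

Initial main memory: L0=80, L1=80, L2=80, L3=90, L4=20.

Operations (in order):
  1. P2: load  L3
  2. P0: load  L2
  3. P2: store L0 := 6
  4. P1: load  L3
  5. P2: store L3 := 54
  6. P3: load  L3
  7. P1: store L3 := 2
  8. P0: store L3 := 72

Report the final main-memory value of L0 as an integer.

memory[L0] = 80

[1] P2: load  L3 | P0:I, P1:I, P2:E(90), P3:I | bus: BusRd
[2] P0: load  L2 | P0:E(80), P1:I, P2:I, P3:I | bus: BusRd
[3] P2: store L0 := 6 | P0:I, P1:I, P2:M(6), P3:I | bus: BusRdX
[4] P1: load  L3 | P0:I, P1:S(90), P2:S(90), P3:I | bus: BusRd
[5] P2: store L3 := 54 | P0:I, P1:I, P2:M(54), P3:I | bus: BusUpgr
[6] P3: load  L3 | P0:I, P1:I, P2:O(54), P3:S(54) | bus: BusRd
[7] P1: store L3 := 2 | P0:I, P1:M(2), P2:I, P3:I | bus: BusRdX,Flush
[8] P0: store L3 := 72 | P0:M(72), P1:I, P2:I, P3:I | bus: BusRdX,Flush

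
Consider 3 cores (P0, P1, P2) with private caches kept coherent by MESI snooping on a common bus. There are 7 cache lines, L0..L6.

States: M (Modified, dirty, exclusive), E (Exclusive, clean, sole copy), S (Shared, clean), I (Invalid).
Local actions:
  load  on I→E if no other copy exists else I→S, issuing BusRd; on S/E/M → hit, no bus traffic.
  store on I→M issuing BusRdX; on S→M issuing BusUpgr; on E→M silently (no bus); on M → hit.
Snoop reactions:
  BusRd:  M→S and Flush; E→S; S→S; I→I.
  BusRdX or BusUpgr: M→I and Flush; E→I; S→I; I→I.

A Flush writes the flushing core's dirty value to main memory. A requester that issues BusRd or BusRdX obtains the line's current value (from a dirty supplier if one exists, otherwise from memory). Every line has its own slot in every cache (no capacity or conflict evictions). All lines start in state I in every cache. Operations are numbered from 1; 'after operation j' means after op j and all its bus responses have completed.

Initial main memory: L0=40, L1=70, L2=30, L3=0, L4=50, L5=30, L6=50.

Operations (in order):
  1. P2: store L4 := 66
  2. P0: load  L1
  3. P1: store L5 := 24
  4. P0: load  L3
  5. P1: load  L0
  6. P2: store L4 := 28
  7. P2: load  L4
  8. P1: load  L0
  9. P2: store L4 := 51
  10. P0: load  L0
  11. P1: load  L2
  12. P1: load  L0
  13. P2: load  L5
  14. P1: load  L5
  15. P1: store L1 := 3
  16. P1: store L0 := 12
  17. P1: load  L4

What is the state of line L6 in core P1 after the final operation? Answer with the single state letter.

state = I

1. P2: store L4 := 66  bus=[BusRdX]  L4: P0=I P1=I P2=M  mem[L4]=50
2. P0: load  L1  bus=[BusRd]  L1: P0=E P1=I P2=I  mem[L1]=70
3. P1: store L5 := 24  bus=[BusRdX]  L5: P0=I P1=M P2=I  mem[L5]=30
4. P0: load  L3  bus=[BusRd]  L3: P0=E P1=I P2=I  mem[L3]=0
5. P1: load  L0  bus=[BusRd]  L0: P0=I P1=E P2=I  mem[L0]=40
6. P2: store L4 := 28  bus=[-]  L4: P0=I P1=I P2=M  mem[L4]=50
7. P2: load  L4  bus=[-]  L4: P0=I P1=I P2=M  mem[L4]=50
8. P1: load  L0  bus=[-]  L0: P0=I P1=E P2=I  mem[L0]=40
9. P2: store L4 := 51  bus=[-]  L4: P0=I P1=I P2=M  mem[L4]=50
10. P0: load  L0  bus=[BusRd]  L0: P0=S P1=S P2=I  mem[L0]=40
11. P1: load  L2  bus=[BusRd]  L2: P0=I P1=E P2=I  mem[L2]=30
12. P1: load  L0  bus=[-]  L0: P0=S P1=S P2=I  mem[L0]=40
13. P2: load  L5  bus=[BusRd,Flush]  L5: P0=I P1=S P2=S  mem[L5]=24
14. P1: load  L5  bus=[-]  L5: P0=I P1=S P2=S  mem[L5]=24
15. P1: store L1 := 3  bus=[BusRdX]  L1: P0=I P1=M P2=I  mem[L1]=70
16. P1: store L0 := 12  bus=[BusUpgr]  L0: P0=I P1=M P2=I  mem[L0]=40
17. P1: load  L4  bus=[BusRd,Flush]  L4: P0=I P1=S P2=S  mem[L4]=51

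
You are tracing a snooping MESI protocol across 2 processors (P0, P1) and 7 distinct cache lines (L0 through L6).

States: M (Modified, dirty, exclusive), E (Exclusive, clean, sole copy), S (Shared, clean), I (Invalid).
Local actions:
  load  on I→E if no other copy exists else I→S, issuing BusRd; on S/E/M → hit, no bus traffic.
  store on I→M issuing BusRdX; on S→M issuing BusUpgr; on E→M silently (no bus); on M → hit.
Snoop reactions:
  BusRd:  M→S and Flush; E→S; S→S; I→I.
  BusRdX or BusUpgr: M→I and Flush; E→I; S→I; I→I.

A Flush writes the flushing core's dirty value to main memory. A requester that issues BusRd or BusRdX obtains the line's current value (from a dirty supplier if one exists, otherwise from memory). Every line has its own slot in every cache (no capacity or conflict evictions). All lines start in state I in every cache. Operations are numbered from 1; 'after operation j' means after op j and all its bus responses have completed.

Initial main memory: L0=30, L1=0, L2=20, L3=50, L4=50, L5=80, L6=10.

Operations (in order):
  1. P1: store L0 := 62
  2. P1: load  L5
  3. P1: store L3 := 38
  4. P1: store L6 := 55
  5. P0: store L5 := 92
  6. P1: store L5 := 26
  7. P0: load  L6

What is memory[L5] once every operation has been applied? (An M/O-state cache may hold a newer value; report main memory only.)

  op1 P1: store L0 := 62 → I/M on L0; bus BusRdX; mem=30
  op2 P1: load  L5 → I/E on L5; bus BusRd; mem=80
  op3 P1: store L3 := 38 → I/M on L3; bus BusRdX; mem=50
  op4 P1: store L6 := 55 → I/M on L6; bus BusRdX; mem=10
  op5 P0: store L5 := 92 → M/I on L5; bus BusRdX; mem=80
  op6 P1: store L5 := 26 → I/M on L5; bus BusRdX Flush; mem=92
  op7 P0: load  L6 → S/S on L6; bus BusRd Flush; mem=55

memory[L5] = 92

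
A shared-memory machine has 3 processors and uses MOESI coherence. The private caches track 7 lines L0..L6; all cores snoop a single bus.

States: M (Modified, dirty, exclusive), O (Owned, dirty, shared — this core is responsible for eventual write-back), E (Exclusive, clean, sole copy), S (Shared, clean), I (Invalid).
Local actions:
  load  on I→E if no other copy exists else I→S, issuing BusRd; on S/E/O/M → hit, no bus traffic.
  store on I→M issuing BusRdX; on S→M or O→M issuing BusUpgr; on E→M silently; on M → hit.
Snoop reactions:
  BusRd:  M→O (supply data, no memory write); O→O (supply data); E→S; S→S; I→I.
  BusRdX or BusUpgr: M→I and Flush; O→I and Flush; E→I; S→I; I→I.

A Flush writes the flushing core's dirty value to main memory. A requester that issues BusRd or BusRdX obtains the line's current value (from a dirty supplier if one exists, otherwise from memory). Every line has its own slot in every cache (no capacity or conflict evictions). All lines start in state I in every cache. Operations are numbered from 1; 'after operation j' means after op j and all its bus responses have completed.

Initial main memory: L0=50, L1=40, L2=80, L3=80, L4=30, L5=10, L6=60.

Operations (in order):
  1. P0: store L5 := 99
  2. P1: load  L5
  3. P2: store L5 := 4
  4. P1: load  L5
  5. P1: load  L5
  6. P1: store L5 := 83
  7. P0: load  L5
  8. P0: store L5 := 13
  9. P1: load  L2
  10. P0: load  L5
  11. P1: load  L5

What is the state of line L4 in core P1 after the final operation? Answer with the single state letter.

state = I

step 1: P0: store L5 := 99  ⟶  MII  (L5)  txn=BusRdX  M[L5]=10
step 2: P1: load  L5  ⟶  OSI  (L5)  txn=BusRd  M[L5]=10
step 3: P2: store L5 := 4  ⟶  IIM  (L5)  txn=BusRdX+Flush  M[L5]=99
step 4: P1: load  L5  ⟶  ISO  (L5)  txn=BusRd  M[L5]=99
step 5: P1: load  L5  ⟶  ISO  (L5)  txn=∅  M[L5]=99
step 6: P1: store L5 := 83  ⟶  IMI  (L5)  txn=BusUpgr+Flush  M[L5]=4
step 7: P0: load  L5  ⟶  SOI  (L5)  txn=BusRd  M[L5]=4
step 8: P0: store L5 := 13  ⟶  MII  (L5)  txn=BusUpgr+Flush  M[L5]=83
step 9: P1: load  L2  ⟶  IEI  (L2)  txn=BusRd  M[L2]=80
step 10: P0: load  L5  ⟶  MII  (L5)  txn=∅  M[L5]=83
step 11: P1: load  L5  ⟶  OSI  (L5)  txn=BusRd  M[L5]=83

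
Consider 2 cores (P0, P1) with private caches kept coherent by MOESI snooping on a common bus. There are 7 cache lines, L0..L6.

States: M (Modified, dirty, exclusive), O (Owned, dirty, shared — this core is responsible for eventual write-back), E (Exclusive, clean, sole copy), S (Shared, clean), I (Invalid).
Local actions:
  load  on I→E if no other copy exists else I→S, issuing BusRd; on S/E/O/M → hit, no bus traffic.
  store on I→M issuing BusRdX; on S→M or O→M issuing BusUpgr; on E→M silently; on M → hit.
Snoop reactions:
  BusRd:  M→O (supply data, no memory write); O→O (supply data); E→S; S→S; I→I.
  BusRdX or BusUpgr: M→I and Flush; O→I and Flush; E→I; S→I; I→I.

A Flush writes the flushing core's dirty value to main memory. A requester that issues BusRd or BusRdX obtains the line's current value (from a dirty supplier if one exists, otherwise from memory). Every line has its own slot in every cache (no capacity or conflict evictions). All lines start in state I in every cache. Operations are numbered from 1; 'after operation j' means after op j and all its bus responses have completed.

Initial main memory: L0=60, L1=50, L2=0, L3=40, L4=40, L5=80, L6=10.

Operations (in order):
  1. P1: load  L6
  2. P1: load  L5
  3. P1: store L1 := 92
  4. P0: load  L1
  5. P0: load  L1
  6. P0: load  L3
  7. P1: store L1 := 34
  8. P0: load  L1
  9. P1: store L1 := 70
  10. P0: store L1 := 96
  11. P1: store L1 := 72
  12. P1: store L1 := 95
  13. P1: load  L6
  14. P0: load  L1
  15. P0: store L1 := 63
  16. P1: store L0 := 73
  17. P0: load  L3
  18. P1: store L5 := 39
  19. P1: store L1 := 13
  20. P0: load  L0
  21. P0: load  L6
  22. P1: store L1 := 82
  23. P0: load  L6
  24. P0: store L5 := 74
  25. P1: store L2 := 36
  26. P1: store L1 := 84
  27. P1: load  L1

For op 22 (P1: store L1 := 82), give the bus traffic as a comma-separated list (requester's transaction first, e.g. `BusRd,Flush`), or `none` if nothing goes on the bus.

bus = none

1. P1: load  L6  bus=[BusRd]  L6: P0=I P1=E  mem[L6]=10
2. P1: load  L5  bus=[BusRd]  L5: P0=I P1=E  mem[L5]=80
3. P1: store L1 := 92  bus=[BusRdX]  L1: P0=I P1=M  mem[L1]=50
4. P0: load  L1  bus=[BusRd]  L1: P0=S P1=O  mem[L1]=50
5. P0: load  L1  bus=[-]  L1: P0=S P1=O  mem[L1]=50
6. P0: load  L3  bus=[BusRd]  L3: P0=E P1=I  mem[L3]=40
7. P1: store L1 := 34  bus=[BusUpgr]  L1: P0=I P1=M  mem[L1]=50
8. P0: load  L1  bus=[BusRd]  L1: P0=S P1=O  mem[L1]=50
9. P1: store L1 := 70  bus=[BusUpgr]  L1: P0=I P1=M  mem[L1]=50
10. P0: store L1 := 96  bus=[BusRdX,Flush]  L1: P0=M P1=I  mem[L1]=70
11. P1: store L1 := 72  bus=[BusRdX,Flush]  L1: P0=I P1=M  mem[L1]=96
12. P1: store L1 := 95  bus=[-]  L1: P0=I P1=M  mem[L1]=96
13. P1: load  L6  bus=[-]  L6: P0=I P1=E  mem[L6]=10
14. P0: load  L1  bus=[BusRd]  L1: P0=S P1=O  mem[L1]=96
15. P0: store L1 := 63  bus=[BusUpgr,Flush]  L1: P0=M P1=I  mem[L1]=95
16. P1: store L0 := 73  bus=[BusRdX]  L0: P0=I P1=M  mem[L0]=60
17. P0: load  L3  bus=[-]  L3: P0=E P1=I  mem[L3]=40
18. P1: store L5 := 39  bus=[-]  L5: P0=I P1=M  mem[L5]=80
19. P1: store L1 := 13  bus=[BusRdX,Flush]  L1: P0=I P1=M  mem[L1]=63
20. P0: load  L0  bus=[BusRd]  L0: P0=S P1=O  mem[L0]=60
21. P0: load  L6  bus=[BusRd]  L6: P0=S P1=S  mem[L6]=10
22. P1: store L1 := 82  bus=[-]  L1: P0=I P1=M  mem[L1]=63
23. P0: load  L6  bus=[-]  L6: P0=S P1=S  mem[L6]=10
24. P0: store L5 := 74  bus=[BusRdX,Flush]  L5: P0=M P1=I  mem[L5]=39
25. P1: store L2 := 36  bus=[BusRdX]  L2: P0=I P1=M  mem[L2]=0
26. P1: store L1 := 84  bus=[-]  L1: P0=I P1=M  mem[L1]=63
27. P1: load  L1  bus=[-]  L1: P0=I P1=M  mem[L1]=63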